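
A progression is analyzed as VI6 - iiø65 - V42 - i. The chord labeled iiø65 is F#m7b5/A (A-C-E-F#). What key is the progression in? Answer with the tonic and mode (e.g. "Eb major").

E minor

The chord F#m7b5/A is a half-diminished seventh chord rooted on F#; its label is iiø65.
iiø65 on F# implies F# is the supertonic; that puts the tonic at E, and the lowercase numeral fits minor mode.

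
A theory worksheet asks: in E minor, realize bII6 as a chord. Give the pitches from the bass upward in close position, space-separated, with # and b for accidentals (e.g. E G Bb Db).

A C F

bII6 is the Neapolitan sixth — a major triad on the lowered second degree, here in its customary first inversion. In E minor that root is F.
So the chord is F-A-C.
The figured bass 6 indicates first inversion, placing the third (A) in the bass: A-C-F.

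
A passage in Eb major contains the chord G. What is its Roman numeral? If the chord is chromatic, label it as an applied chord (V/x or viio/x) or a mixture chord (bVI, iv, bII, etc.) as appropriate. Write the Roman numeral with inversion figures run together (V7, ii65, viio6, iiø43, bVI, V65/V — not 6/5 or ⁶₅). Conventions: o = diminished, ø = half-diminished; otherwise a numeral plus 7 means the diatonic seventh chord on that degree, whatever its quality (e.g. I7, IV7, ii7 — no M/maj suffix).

Stacked in thirds the chord is G-B-D: a major triad on G.
G is not a diatonic chord root with this quality in Eb major, but it lies a perfect fifth above C (vi), so the chord functions as an applied dominant of vi.

V/vi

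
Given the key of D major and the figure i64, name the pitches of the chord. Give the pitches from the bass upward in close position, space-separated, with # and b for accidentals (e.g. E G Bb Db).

i64 is the minor tonic, borrowed from the parallel minor. In D major that root is D.
So the chord is D-F-A.
With the 64 figure the chord is in second inversion; from the bass A upward in close position it reads A-D-F.

A D F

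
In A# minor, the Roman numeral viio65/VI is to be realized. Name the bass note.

G#

The applied chord viio65/VI is rooted on E#: E#-G#-B-D.
The figure 65 means first inversion — the third is in the bass.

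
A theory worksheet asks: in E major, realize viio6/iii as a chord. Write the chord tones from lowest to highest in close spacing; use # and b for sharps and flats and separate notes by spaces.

A# C# F##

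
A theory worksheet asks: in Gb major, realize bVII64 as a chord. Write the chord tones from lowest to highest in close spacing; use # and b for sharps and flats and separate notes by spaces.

Scale degree 7 in Gb major is F; lowering it a half step gives Fb. bVII64 is a major triad on the lowered seventh degree (the subtonic), borrowed from the parallel minor.
So the chord is Fb-Ab-Cb, a major triad.
The figured bass 64 indicates second inversion, placing the fifth (Cb) in the bass: Cb-Fb-Ab.

Cb Fb Ab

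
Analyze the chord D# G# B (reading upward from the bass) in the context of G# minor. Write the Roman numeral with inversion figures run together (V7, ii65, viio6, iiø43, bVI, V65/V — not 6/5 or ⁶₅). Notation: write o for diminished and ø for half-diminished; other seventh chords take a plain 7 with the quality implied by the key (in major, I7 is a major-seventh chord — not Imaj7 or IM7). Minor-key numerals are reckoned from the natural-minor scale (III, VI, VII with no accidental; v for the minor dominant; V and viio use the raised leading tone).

i64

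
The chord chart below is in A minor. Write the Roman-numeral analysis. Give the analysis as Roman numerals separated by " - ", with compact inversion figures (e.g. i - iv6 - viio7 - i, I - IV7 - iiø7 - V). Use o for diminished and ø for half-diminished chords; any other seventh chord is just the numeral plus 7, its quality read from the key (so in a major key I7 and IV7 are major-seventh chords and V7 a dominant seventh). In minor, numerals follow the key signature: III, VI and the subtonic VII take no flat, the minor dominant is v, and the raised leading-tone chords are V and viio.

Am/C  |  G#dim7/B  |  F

Am/C has root A, degree 1 in A minor, so i6.
G#dim7/B: fully diminished seventh chord on G# = scale degree 7 → viio65.
F: major triad on F = scale degree 6 → VI.

i6 - viio65 - VI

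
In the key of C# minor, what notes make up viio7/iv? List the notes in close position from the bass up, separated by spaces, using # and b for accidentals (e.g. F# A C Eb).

E# G# B D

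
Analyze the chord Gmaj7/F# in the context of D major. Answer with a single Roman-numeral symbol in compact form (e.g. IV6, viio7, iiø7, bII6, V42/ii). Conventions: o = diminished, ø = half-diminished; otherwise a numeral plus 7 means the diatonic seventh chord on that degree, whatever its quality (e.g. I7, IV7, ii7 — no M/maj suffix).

IV42

The pitches G-B-D-F# form a major seventh chord rooted on G.
In D major, G is the subdominant; the diatonic major seventh chord there is IV7.
With F# in the bass the chord is in third inversion, so the figured bass is 42.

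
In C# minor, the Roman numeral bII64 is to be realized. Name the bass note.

A

bII in C# minor has root D; the chord is D-F#-A.
The figure 64 means second inversion — the fifth is in the bass.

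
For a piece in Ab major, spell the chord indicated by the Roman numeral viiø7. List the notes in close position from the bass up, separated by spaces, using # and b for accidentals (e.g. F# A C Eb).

The numeral's case and figure indicate a half-diminished seventh chord. In Ab major its root, scale degree 7, is G.
That chord is spelled G-Bb-Db-F.

G Bb Db F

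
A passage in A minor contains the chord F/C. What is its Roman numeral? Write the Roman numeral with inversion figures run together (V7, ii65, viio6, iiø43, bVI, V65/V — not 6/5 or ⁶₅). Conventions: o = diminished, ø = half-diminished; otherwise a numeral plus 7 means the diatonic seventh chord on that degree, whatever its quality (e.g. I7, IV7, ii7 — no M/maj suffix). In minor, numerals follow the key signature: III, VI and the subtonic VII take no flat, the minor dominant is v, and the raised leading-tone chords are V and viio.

VI64

Stacked in thirds the chord is F-A-C: a major triad on F.
In A minor, F is the submediant; the diatonic major triad there is VI.
With C in the bass the chord is in second inversion, so the figured bass is 64.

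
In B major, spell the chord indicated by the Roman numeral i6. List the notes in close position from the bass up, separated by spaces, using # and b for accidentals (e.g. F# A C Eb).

D F# B

Scale degree 1 in B major is B; here the chord built on it is altered to a minor triad. i6 is the minor tonic, borrowed from the parallel minor.
So the chord is B-D-F#.
The figured bass 6 indicates first inversion, placing the third (D) in the bass: D-F#-B.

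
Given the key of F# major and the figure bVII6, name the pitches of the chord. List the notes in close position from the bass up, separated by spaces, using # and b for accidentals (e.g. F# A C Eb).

bVII6 is a major triad on the lowered seventh degree (the subtonic), borrowed from the parallel minor. In F# major that root is E.
So the chord is E-G#-B.
With the 6 figure the chord is in first inversion; from the bass G# upward in close position it reads G#-B-E.

G# B E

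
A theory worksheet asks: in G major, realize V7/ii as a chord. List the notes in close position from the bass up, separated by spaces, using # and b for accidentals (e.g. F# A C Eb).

E G# B D

V7/ii is a secondary dominant — the dominant seventh of ii. ii in G major is A, so the applied chord's root is E, a perfect fifth above.
Building a dominant seventh chord on E gives E-G#-B-D.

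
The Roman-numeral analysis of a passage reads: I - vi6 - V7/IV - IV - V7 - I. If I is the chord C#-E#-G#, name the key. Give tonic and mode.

I is given as C#-E#-G# — a major triad with root C#.
If C# is scale degree 1 and the mode makes that degree carry a major triad, the tonic is C# and the mode is major.

C# major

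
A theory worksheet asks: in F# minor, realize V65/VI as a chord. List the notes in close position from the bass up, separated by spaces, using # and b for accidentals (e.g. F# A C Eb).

C# E G A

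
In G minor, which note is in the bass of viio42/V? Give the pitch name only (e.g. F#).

Bb

The applied chord viio42/V is rooted on C#: C#-E-G-Bb.
The figure 42 means third inversion — the seventh is in the bass.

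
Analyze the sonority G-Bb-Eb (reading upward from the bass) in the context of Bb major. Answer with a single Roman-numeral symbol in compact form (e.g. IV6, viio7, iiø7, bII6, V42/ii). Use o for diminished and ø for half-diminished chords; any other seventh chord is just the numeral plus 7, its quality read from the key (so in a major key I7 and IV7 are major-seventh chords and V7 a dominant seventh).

IV6

Stacked in thirds the chord is Eb-G-Bb: a major triad on Eb.
Eb is scale degree 4 in Bb major, and a major triad on that degree is written IV.
With G in the bass the chord is in first inversion, so the figured bass is 6.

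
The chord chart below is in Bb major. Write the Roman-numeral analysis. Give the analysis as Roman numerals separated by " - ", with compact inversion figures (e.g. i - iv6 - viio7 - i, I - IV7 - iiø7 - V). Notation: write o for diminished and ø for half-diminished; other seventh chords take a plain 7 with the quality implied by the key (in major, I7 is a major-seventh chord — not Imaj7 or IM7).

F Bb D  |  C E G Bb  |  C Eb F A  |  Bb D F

I64 - V7/V - V43 - I

F-Bb-D: major triad on Bb = scale degree 1 → I64.
C-E-G-Bb: a dominant seventh chord on C, the applied dominant of V → V7/V.
C-Eb-F-A has root F, degree 5 in Bb major, so V43.
Bb-D-F has root Bb, degree 1 in Bb major, so I.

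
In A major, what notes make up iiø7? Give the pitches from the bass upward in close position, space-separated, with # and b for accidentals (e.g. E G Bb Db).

Scale degree 2 in A major is B; here the chord built on it is altered to a half-diminished seventh chord. iiø7 is the half-diminished supertonic seventh, borrowed from the parallel minor.
So the chord is B-D-F-A, a half-diminished seventh chord.

B D F A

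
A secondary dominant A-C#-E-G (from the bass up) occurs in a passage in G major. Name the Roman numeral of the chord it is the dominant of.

The chord is a dominant seventh chord on A.
A dominant resolves down a perfect fifth: A → D. In G major, D is scale degree 5, i.e. V.

V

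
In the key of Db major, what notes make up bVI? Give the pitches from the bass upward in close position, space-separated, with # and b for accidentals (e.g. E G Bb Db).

Bbb Db Fb

Scale degree 6 in Db major is Bb; lowering it a half step gives Bbb. bVI is a major triad on the lowered sixth degree, borrowed from the parallel minor.
So the chord is Bbb-Db-Fb, a major triad.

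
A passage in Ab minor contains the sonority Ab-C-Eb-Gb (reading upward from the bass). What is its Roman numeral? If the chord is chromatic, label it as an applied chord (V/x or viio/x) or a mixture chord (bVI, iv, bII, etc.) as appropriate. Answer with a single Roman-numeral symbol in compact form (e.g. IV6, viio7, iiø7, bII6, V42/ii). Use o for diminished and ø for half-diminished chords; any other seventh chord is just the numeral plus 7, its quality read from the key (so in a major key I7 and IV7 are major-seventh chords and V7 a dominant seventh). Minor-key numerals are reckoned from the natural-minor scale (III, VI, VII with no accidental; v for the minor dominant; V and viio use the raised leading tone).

V7/iv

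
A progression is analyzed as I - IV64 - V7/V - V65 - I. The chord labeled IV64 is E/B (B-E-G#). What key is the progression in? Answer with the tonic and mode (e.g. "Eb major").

B major

IV64 is given as B-E-G# — a major triad with root E.
IV64 on E implies E is the subdominant; that puts the tonic at B, and the uppercase numeral fits major mode.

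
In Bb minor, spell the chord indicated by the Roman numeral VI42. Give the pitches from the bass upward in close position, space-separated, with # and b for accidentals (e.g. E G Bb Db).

F Gb Bb Db

In Bb minor, scale degree 6 is Gb, and the diatonic chord built there is a major seventh chord.
That chord is spelled Gb-Bb-Db-F.
The figured bass 42 indicates third inversion, placing the seventh (F) in the bass: F-Gb-Bb-Db.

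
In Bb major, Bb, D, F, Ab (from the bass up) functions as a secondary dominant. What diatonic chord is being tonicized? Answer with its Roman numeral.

The chord is a dominant seventh chord on Bb.
A dominant resolves down a perfect fifth: Bb → Eb. In Bb major, Eb is scale degree 4, i.e. IV.

IV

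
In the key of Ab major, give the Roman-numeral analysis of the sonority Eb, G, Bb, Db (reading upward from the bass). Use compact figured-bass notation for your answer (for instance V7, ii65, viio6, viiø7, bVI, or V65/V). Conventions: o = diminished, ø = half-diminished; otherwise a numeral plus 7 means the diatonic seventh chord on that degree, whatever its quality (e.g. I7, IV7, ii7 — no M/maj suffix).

V7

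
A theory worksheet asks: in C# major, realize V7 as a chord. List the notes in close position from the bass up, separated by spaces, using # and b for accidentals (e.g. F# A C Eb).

G# B# D# F#

The numeral's case and figure indicate a dominant seventh chord. In C# major its root, the fifth degree, is G#.
That chord is spelled G#-B#-D#-F#.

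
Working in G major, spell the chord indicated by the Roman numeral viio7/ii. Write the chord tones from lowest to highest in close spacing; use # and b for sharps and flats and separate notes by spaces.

G# B D F

The slash marks an applied leading-tone chord: viio of ii. In G major, ii is A, so the leading tone to it is G#, a half step below.
Building a fully diminished seventh chord on G# gives G#-B-D-F.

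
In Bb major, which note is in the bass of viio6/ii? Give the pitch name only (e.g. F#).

D

The applied chord viio6/ii is rooted on B: B-D-F.
The figure 6 means first inversion — the third is in the bass.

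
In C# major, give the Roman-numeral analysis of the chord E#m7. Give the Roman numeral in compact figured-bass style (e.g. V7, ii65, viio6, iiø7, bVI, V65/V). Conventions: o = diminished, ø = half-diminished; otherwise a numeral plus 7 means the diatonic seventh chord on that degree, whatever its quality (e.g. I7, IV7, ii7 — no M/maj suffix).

Stacked in thirds the chord is E#-G#-B#-D#: a minor seventh chord on E#.
In C# major, E# is the mediant; the diatonic minor seventh chord there is iii7.

iii7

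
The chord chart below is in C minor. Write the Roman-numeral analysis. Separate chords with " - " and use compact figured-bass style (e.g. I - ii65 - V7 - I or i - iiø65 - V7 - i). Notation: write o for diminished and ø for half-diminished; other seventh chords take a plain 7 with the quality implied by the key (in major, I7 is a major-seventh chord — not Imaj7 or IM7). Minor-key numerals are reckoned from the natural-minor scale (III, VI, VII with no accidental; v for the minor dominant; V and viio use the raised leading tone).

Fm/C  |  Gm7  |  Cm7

Fm/C has root F, degree 4 in C minor, so iv64.
Gm7 has root G, degree 5 in C minor, so v7.
Cm7: minor seventh chord on C = scale degree 1 → i7.

iv64 - v7 - i7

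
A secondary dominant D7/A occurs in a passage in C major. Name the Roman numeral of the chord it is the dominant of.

The chord is a dominant seventh chord on D.
A dominant resolves down a perfect fifth: D → G. In C major, G is scale degree 5, i.e. V.

V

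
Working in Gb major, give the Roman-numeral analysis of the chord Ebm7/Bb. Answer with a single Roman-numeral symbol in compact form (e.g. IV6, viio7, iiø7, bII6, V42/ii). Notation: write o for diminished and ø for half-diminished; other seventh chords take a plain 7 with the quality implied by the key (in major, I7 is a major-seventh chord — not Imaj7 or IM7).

Stacked in thirds the chord is Eb-Gb-Bb-Db: a minor seventh chord on Eb.
Eb is scale degree 6 in Gb major, and a minor seventh chord on that degree is written vi7.
With Bb in the bass the chord is in second inversion, so the figured bass is 43.

vi43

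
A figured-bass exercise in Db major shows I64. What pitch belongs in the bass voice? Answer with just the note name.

Ab

I in Db major has root Db; the chord is Db-F-Ab.
The figure 64 means second inversion — the fifth is in the bass.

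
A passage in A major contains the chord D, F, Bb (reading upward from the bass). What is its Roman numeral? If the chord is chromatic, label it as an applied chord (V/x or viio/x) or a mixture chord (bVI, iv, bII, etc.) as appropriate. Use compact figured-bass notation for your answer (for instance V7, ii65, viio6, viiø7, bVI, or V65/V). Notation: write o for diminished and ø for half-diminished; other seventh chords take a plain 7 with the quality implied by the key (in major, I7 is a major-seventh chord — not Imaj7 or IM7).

bII6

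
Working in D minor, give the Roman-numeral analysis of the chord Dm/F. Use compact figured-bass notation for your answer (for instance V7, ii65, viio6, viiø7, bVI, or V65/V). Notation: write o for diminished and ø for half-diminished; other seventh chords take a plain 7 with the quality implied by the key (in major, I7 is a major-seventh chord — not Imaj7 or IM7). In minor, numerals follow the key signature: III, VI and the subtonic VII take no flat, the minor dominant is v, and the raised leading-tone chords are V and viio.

i6

The pitches D-F-A form a minor triad rooted on D.
In D minor, D is the tonic; the diatonic minor triad there is i.
With F in the bass the chord is in first inversion, so the figured bass is 6.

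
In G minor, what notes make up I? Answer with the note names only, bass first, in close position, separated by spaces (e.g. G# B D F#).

G B D

Scale degree 1 in G minor is G; here the chord built on it is altered to a major triad. I is the major tonic (Picardy third), borrowed from the parallel major.
So the chord is G-B-D.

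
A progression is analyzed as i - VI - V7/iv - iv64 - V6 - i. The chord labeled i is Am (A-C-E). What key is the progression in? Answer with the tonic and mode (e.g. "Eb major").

A minor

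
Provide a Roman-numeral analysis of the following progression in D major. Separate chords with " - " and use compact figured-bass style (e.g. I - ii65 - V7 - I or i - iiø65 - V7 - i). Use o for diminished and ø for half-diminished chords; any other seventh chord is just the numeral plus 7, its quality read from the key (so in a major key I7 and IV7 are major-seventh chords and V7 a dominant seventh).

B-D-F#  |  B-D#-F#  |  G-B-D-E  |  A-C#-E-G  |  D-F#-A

vi - V/ii - ii65 - V7 - I

B-D-F#: minor triad on B = scale degree 6 → vi.
B-D#-F#: a major triad on B, the applied dominant of ii → V/ii.
G-B-D-E: root E is the supertonic; minor seventh chord there is ii65.
A-C#-E-G: root A is the dominant; dominant seventh chord there is V7.
D-F#-A has root D, degree 1 in D major, so I.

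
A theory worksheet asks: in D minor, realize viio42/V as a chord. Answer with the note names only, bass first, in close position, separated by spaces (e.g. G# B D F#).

viio42/V is a secondary leading-tone chord. The target V is A in D minor; the applied chord is rooted a semitone below, on G#.
Building a fully diminished seventh chord on G# gives G#-B-D-F.
The figured bass 42 indicates third inversion, placing the seventh (F) in the bass: F-G#-B-D.

F G# B D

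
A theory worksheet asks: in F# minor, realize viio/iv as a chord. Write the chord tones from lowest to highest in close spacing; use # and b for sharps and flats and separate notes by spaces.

A# C# E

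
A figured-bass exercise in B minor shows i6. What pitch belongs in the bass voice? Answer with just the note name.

D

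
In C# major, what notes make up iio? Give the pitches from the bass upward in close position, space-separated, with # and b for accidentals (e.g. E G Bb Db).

Scale degree 2 in C# major is D#; here the chord built on it is altered to a diminished triad. iio is the diminished supertonic triad, borrowed from the parallel minor.
So the chord is D#-F#-A, a diminished triad.

D# F# A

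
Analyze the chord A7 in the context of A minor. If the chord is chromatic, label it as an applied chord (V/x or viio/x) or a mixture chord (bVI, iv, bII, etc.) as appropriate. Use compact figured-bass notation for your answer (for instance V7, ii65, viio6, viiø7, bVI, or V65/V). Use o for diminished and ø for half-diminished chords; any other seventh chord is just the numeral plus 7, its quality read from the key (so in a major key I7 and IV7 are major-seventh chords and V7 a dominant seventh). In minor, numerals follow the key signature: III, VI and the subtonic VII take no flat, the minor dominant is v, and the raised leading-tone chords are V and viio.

V7/iv

The pitches A-C#-E-G form a dominant seventh chord rooted on A.
A is not a diatonic chord root with this quality in A minor, but it lies a perfect fifth above D (iv), so the chord functions as an applied dominant of iv.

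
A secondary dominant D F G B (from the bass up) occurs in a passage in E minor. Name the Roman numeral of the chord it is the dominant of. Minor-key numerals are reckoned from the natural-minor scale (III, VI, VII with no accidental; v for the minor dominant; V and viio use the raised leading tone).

VI

The chord is a dominant seventh chord on G.
A dominant resolves down a perfect fifth: G → C. In E minor, C is scale degree 6, i.e. VI.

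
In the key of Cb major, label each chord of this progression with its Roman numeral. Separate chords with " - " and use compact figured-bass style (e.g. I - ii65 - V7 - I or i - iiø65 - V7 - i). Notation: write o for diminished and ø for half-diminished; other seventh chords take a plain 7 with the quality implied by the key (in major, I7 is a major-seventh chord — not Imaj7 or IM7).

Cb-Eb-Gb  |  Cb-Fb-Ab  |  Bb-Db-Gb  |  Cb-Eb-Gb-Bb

I - IV64 - V6 - I7

Cb-Eb-Gb: root Cb is the tonic; major triad there is I.
Cb-Fb-Ab: major triad on Fb = scale degree 4 → IV64.
Bb-Db-Gb: root Gb is the dominant; major triad there is V6.
Cb-Eb-Gb-Bb has root Cb, degree 1 in Cb major, so I7.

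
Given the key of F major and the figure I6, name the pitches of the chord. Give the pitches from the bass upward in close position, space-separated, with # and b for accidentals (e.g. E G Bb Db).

The numeral's case and figure indicate a major triad. In F major its root, the tonic, is F.
That chord is spelled F-A-C.
With the 6 figure the chord is in first inversion; from the bass A upward in close position it reads A-C-F.

A C F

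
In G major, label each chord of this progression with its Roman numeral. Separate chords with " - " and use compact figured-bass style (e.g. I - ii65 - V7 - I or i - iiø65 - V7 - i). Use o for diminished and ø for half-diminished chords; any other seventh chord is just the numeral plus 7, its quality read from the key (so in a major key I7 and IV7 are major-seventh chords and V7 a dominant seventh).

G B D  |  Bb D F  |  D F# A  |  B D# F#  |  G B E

I - bIII - V - V/vi - vi6

G-B-D: root G is the tonic; major triad there is I.
Bb-D-F: Bb with this quality isn't in the key; it's bIII, borrowed from the parallel minor.
D-F#-A has root D, degree 5 in G major, so V.
B-D#-F#: chromatic; B is V of vi, so V/vi.
G-B-E has root E, degree 6 in G major, so vi6.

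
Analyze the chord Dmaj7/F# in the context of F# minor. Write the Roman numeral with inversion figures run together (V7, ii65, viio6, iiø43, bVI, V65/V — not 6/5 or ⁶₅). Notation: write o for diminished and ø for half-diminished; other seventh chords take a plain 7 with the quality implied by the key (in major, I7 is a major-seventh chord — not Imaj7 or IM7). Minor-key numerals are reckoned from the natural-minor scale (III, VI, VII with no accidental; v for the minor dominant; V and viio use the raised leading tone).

Stacked in thirds the chord is D-F#-A-C#: a major seventh chord on D.
In F# minor, D is the submediant; the diatonic major seventh chord there is VI7.
With F# in the bass the chord is in first inversion, so the figured bass is 65.

VI65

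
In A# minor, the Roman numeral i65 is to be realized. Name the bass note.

C#

i in A# minor has root A#; the chord is A#-C#-E#-G#.
The figure 65 means first inversion — the third is in the bass.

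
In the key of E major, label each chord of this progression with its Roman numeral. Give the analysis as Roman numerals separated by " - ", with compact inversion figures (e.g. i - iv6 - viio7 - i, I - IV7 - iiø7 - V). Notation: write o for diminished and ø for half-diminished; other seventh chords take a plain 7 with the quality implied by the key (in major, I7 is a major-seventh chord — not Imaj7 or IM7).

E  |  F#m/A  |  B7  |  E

E: root E is the tonic; major triad there is I.
F#m/A: minor triad on F# = scale degree 2 → ii6.
B7: dominant seventh chord on B = scale degree 5 → V7.
E has root E, degree 1 in E major, so I.

I - ii6 - V7 - I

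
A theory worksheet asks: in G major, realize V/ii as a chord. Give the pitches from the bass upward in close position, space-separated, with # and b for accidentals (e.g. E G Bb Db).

The slash means an applied dominant: we want the dominant of ii. In G major, ii is A minor, and its dominant is built on E.
Building a major triad on E gives E-G#-B.

E G# B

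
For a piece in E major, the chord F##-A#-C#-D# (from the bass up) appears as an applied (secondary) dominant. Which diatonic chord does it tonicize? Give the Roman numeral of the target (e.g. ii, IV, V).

The chord is a dominant seventh chord on D#.
A dominant resolves down a perfect fifth: D# → G#. In E major, G# is scale degree 3, i.e. iii.

iii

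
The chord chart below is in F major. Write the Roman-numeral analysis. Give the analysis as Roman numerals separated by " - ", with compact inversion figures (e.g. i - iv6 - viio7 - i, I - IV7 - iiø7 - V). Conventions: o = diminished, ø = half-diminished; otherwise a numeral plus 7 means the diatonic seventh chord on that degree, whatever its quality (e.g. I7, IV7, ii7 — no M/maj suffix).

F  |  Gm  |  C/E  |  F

I - ii - V6 - I

F has root F, degree 1 in F major, so I.
Gm has root G, degree 2 in F major, so ii.
C/E: major triad on C = scale degree 5 → V6.
F has root F, degree 1 in F major, so I.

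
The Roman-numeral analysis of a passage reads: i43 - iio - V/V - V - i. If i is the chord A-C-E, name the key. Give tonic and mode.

The chord Am is a minor triad rooted on A; its label is i.
If A is scale degree 1 and the mode makes that degree carry a minor triad, the tonic is A and the mode is minor.

A minor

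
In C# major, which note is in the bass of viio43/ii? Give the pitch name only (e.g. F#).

The applied chord viio43/ii is rooted on C##: C##-E#-G#-B.
The figure 43 means second inversion — the fifth is in the bass.

G#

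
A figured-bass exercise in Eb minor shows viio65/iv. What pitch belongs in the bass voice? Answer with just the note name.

The applied chord viio65/iv is rooted on G: G-Bb-Db-Fb.
The figure 65 means first inversion — the third is in the bass.

Bb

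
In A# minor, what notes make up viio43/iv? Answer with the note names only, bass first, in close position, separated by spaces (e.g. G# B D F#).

G# B C## E#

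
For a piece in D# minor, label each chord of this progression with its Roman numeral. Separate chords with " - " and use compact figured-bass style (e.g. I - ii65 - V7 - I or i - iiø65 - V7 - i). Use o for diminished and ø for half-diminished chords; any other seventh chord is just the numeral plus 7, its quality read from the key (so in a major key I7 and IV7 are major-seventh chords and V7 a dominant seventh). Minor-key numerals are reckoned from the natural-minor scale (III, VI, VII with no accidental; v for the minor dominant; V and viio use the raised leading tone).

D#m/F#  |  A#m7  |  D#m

i6 - v7 - i

D#m/F# has root D#, degree 1 in D# minor, so i6.
A#m7 has root A#, degree 5 in D# minor, so v7.
D#m: minor triad on D# = scale degree 1 → i.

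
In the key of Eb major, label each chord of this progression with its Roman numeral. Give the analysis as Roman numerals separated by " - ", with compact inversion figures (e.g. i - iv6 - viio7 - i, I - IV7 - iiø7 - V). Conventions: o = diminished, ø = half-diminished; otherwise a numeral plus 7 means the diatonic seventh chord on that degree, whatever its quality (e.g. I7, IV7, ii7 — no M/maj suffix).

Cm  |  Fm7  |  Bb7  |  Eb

Cm: minor triad on C = scale degree 6 → vi.
Fm7 has root F, degree 2 in Eb major, so ii7.
Bb7: root Bb is the dominant; dominant seventh chord there is V7.
Eb: root Eb is the tonic; major triad there is I.

vi - ii7 - V7 - I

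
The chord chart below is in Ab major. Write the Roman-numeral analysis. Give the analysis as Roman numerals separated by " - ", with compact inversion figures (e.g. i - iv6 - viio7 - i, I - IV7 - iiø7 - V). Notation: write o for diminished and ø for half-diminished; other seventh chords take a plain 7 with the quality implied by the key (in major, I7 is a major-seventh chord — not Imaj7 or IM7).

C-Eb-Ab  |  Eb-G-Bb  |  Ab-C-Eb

I6 - V - I

C-Eb-Ab has root Ab, degree 1 in Ab major, so I6.
Eb-G-Bb has root Eb, degree 5 in Ab major, so V.
Ab-C-Eb: root Ab is the tonic; major triad there is I.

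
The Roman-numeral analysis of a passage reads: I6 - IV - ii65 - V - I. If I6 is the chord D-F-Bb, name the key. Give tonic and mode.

Bb major

I6 is given as D-F-Bb — a major triad with root Bb.
If Bb is scale degree 1 and the mode makes that degree carry a major triad, the tonic is Bb and the mode is major.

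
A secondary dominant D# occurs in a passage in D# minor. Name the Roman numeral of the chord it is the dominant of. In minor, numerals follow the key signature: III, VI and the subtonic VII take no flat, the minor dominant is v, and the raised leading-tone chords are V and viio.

The chord is a major triad on D#.
A dominant resolves down a perfect fifth: D# → G#. In D# minor, G# is scale degree 4, i.e. iv.

iv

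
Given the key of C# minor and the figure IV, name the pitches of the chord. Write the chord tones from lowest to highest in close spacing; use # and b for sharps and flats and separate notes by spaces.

Scale degree 4 in C# minor is F#; here the chord built on it is altered to a major triad. IV is the major subdominant, borrowed from the parallel major.
So the chord is F#-A#-C#.

F# A# C#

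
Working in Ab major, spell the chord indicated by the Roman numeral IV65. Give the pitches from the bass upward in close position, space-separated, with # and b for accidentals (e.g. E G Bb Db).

F Ab C Db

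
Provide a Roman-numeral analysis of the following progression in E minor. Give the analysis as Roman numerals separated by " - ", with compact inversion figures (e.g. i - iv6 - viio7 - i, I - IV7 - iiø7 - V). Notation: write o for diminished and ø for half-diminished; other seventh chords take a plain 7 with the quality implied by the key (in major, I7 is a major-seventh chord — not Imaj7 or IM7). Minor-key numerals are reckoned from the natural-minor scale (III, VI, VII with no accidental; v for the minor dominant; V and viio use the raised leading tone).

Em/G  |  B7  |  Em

i6 - V7 - i

Em/G has root E, degree 1 in E minor, so i6.
B7: dominant seventh chord on B = scale degree 5 → V7.
Em: minor triad on E = scale degree 1 → i.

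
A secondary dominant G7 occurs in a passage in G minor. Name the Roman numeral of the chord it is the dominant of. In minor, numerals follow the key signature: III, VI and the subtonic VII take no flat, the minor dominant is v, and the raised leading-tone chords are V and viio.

The chord is a dominant seventh chord on G.
A dominant resolves down a perfect fifth: G → C. In G minor, C is scale degree 4, i.e. iv.

iv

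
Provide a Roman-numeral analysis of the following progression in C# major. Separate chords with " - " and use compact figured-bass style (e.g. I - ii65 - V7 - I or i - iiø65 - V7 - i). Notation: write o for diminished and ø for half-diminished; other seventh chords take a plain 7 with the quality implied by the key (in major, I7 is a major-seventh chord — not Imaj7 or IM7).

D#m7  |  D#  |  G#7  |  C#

D#m7: root D# is the supertonic; minor seventh chord there is ii7.
D#: a major triad on D#, the applied dominant of V → V/V.
G#7: root G# is the dominant; dominant seventh chord there is V7.
C#: root C# is the tonic; major triad there is I.

ii7 - V/V - V7 - I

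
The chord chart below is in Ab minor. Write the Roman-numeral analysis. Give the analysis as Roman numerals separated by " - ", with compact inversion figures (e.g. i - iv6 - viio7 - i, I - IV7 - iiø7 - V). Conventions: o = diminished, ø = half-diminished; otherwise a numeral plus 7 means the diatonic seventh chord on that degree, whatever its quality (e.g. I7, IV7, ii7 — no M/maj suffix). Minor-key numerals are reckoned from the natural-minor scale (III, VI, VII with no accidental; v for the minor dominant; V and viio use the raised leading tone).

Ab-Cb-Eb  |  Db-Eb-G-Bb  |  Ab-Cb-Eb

Ab-Cb-Eb has root Ab, degree 1 in Ab minor, so i.
Db-Eb-G-Bb: root Eb is the dominant; dominant seventh chord there is V42.
Ab-Cb-Eb: root Ab is the tonic; minor triad there is i.

i - V42 - i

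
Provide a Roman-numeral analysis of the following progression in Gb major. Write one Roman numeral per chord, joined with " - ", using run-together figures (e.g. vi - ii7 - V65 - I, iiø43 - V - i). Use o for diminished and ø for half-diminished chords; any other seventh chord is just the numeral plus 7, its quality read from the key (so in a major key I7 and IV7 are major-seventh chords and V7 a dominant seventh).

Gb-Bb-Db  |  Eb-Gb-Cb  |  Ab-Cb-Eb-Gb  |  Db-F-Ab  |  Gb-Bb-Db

I - IV6 - ii7 - V - I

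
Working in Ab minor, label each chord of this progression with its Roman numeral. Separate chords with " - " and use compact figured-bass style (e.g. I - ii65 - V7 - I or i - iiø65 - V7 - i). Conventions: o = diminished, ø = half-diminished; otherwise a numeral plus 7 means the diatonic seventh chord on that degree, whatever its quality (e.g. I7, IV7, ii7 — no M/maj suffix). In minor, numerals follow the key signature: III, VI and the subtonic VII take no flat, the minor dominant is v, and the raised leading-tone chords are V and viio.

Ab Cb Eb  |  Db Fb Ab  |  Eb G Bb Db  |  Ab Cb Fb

Ab-Cb-Eb has root Ab, degree 1 in Ab minor, so i.
Db-Fb-Ab has root Db, degree 4 in Ab minor, so iv.
Eb-G-Bb-Db: dominant seventh chord on Eb = scale degree 5 → V7.
Ab-Cb-Fb: major triad on Fb = scale degree 6 → VI6.

i - iv - V7 - VI6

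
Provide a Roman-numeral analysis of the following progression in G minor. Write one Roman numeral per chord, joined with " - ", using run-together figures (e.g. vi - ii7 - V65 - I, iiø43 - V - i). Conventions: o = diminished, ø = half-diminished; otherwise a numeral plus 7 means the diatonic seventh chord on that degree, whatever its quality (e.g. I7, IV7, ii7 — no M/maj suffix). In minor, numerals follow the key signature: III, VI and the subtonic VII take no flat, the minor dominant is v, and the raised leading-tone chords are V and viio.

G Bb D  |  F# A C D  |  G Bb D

G-Bb-D has root G, degree 1 in G minor, so i.
F#-A-C-D: dominant seventh chord on D = scale degree 5 → V65.
G-Bb-D: root G is the tonic; minor triad there is i.

i - V65 - i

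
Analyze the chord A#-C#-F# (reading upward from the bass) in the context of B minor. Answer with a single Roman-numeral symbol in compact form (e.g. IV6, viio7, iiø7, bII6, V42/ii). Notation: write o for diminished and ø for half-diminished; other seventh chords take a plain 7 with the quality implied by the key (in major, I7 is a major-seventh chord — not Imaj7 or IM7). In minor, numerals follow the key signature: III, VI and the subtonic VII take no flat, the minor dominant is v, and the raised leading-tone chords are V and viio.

The pitches F#-A#-C# form a major triad rooted on F#.
In B minor, F# is the dominant; the diatonic major triad there is V.
With A# in the bass the chord is in first inversion, so the figured bass is 6.

V6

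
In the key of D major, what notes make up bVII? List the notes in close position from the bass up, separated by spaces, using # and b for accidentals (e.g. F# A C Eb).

C E G

Scale degree 7 in D major is C#; lowering it a half step gives C. bVII is a major triad on the lowered seventh degree (the subtonic), borrowed from the parallel minor.
So the chord is C-E-G.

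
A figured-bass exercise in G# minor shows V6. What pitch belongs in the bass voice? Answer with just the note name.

F##

V in G# minor has root D#; the chord is D#-F##-A#.
The figure 6 means first inversion — the third is in the bass.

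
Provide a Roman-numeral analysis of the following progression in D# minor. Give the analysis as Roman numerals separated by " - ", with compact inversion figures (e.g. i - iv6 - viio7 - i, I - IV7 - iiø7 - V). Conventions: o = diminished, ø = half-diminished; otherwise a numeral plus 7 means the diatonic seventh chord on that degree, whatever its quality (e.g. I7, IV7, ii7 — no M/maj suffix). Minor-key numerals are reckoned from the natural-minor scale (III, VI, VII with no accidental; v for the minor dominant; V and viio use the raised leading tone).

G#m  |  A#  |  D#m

G#m has root G#, degree 4 in D# minor, so iv.
A#: root A# is the dominant; major triad there is V.
D#m: root D# is the tonic; minor triad there is i.

iv - V - i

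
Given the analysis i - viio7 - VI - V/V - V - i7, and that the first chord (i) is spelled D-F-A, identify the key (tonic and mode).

D minor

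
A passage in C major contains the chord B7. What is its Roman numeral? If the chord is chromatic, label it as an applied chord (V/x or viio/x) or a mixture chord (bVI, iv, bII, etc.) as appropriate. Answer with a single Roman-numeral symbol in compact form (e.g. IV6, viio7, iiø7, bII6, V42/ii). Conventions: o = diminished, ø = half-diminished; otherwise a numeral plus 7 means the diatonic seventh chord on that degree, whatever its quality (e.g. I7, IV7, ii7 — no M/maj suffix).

V7/iii

Stacked in thirds the chord is B-D#-F#-A: a dominant seventh chord on B.
B is not a diatonic chord root with this quality in C major, but it lies a perfect fifth above E (iii), so the chord functions as an applied dominant of iii.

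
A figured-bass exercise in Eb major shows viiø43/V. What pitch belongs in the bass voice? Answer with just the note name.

Eb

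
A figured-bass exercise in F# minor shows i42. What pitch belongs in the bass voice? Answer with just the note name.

i in F# minor has root F#; the chord is F#-A-C#-E.
The figure 42 means third inversion — the seventh is in the bass.

E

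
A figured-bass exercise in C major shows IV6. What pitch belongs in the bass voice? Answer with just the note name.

IV in C major has root F; the chord is F-A-C.
The figure 6 means first inversion — the third is in the bass.

A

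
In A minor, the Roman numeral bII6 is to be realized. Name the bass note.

D

bII in A minor has root Bb; the chord is Bb-D-F.
The figure 6 means first inversion — the third is in the bass.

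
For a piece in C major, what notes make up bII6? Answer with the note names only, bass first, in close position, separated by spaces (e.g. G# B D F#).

F Ab Db

bII6 is the Neapolitan sixth — a major triad on the lowered second degree, here in its customary first inversion. In C major that root is Db.
So the chord is Db-F-Ab.
With the 6 figure the chord is in first inversion; from the bass F upward in close position it reads F-Ab-Db.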